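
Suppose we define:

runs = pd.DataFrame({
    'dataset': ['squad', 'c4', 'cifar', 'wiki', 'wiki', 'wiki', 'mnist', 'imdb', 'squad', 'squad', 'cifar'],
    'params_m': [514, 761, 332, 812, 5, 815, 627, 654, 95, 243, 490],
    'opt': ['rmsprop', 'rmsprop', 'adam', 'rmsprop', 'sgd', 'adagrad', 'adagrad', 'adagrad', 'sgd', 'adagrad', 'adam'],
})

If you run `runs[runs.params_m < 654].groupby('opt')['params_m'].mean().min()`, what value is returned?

filter rows where params_m < 654:
   dataset  params_m      opt
0    squad       514  rmsprop
2    cifar       332     adam
4     wiki         5      sgd
6    mnist       627  adagrad
8    squad        95      sgd
9    squad       243  adagrad
10   cifar       490     adam
group by opt, mean of params_m:
opt
adagrad    435.0
adam       411.0
rmsprop    514.0
sgd         50.0
Name: params_m, dtype: float64

50.0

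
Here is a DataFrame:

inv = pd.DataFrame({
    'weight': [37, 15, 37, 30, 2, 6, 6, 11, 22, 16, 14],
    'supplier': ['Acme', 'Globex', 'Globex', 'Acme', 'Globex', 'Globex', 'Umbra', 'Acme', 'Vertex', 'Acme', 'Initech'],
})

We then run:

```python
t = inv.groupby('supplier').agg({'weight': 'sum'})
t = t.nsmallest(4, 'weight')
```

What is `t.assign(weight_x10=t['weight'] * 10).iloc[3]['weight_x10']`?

600

group by supplier, sum of weight:
          weight
supplier        
Acme          94
Globex        60
Initech       14
Umbra          6
Vertex        22
take 4 rows with smallest weight:
          weight
supplier        
Umbra          6
Initech       14
Vertex        22
Globex        60
add column weight_x10 = t['weight'] * 10:
          weight  weight_x10
supplier                    
Umbra          6          60
Initech       14         140
Vertex        22         220
Globex        60         600
Hence 600.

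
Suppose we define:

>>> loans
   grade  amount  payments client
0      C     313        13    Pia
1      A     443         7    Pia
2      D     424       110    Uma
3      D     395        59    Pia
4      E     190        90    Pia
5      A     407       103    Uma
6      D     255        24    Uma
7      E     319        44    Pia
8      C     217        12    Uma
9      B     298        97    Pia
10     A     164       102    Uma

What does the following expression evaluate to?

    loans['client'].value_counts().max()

6

value_counts of client:
client
Pia    6
Uma    5
Name: count, dtype: int64
The max of the resulting series is 6.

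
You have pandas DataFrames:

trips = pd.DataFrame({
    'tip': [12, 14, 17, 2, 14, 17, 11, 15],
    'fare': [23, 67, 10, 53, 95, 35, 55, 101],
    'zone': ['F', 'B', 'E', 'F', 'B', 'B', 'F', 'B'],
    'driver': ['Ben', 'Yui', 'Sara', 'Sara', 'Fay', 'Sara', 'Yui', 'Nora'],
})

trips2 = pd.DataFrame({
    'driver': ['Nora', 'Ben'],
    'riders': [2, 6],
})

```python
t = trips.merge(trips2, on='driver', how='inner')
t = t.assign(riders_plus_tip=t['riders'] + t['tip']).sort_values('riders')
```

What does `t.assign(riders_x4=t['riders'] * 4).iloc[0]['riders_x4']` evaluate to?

8

merge on 'driver' (how='inner') → 2 rows:
   tip  fare zone driver  riders
0   12    23    F    Ben       6
1   15   101    B   Nora       2
add column riders_plus_tip = t['riders'] + t['tip']:
   tip  fare zone driver  riders  riders_plus_tip
0   12    23    F    Ben       6               18
1   15   101    B   Nora       2               17
sort by riders:
   tip  fare zone driver  riders  riders_plus_tip
1   15   101    B   Nora       2               17
0   12    23    F    Ben       6               18
add column riders_x4 = t['riders'] * 4:
   tip  fare zone driver  riders  riders_plus_tip  riders_x4
1   15   101    B   Nora       2               17          8
0   12    23    F    Ben       6               18         24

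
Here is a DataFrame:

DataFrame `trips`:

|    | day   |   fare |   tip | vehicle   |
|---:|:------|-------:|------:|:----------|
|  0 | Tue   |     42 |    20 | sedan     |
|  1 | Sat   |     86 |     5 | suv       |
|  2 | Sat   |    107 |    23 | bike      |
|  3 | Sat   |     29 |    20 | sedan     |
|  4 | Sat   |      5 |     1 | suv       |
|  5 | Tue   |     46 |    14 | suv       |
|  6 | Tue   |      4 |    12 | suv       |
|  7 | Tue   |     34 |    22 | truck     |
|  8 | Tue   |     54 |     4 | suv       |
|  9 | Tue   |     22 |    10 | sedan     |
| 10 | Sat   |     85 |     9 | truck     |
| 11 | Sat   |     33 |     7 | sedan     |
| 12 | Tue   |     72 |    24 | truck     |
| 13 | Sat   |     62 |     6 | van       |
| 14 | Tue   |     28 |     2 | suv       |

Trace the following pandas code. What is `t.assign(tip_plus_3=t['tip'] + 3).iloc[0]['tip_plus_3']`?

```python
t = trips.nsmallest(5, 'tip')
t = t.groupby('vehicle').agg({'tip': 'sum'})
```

15

take 5 rows with smallest tip:
    day  fare  tip vehicle
4   Sat     5    1     suv
14  Tue    28    2     suv
8   Tue    54    4     suv
1   Sat    86    5     suv
13  Sat    62    6     van
group by vehicle, sum of tip:
         tip
vehicle     
suv       12
van        6
add column tip_plus_3 = t['tip'] + 3:
         tip  tip_plus_3
vehicle                 
suv       12          15
van        6           9
The value at position 0, column 'tip_plus_3' is 15.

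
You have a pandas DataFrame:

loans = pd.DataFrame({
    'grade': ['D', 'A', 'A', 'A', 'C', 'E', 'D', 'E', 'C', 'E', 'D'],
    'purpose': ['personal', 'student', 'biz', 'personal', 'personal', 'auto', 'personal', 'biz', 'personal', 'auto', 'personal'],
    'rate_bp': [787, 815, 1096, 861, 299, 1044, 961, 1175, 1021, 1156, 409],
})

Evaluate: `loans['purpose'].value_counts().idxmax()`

personal

value_counts of purpose:
purpose
personal    6
biz         2
auto        2
student     1
Name: count, dtype: int64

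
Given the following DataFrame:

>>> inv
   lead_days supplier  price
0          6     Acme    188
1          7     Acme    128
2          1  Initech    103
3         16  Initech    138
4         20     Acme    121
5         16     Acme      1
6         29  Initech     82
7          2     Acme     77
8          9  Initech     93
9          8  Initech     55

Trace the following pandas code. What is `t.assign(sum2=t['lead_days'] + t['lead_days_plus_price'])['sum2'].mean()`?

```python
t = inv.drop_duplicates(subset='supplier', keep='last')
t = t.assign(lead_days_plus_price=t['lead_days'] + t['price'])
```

76.0

drop duplicate supplier (keep=last):
   lead_days supplier  price
7          2     Acme     77
9          8  Initech     55
add column lead_days_plus_price = t['lead_days'] + t['price']:
   lead_days supplier  price  lead_days_plus_price
7          2     Acme     77                    79
9          8  Initech     55                    63
add column sum2 = t['lead_days'] + t['lead_days_plus_price']:
   lead_days supplier  price  lead_days_plus_price  sum2
7          2     Acme     77                    79    81
9          8  Initech     55                    63    71
Reading off the mean of column 'sum2', we get 76.0.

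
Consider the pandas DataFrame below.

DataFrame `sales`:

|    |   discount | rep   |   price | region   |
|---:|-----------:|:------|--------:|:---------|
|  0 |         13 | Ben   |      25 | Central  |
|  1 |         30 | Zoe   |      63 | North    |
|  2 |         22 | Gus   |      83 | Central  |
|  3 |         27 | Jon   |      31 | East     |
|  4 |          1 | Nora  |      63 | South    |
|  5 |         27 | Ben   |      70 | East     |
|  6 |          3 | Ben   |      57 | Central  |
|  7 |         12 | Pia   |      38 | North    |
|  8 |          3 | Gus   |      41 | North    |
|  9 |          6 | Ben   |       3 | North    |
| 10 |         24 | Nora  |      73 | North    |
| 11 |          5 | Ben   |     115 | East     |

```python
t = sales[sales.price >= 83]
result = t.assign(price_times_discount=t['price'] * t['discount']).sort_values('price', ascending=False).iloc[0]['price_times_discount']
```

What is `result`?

575

filter rows where price >= 83:
    discount  rep  price   region
2         22  Gus     83  Central
11         5  Ben    115     East
add column price_times_discount = t['price'] * t['discount']:
    discount  rep  price   region  price_times_discount
2         22  Gus     83  Central                  1826
11         5  Ben    115     East                   575
sort by price descending:
    discount  rep  price   region  price_times_discount
11         5  Ben    115     East                   575
2         22  Gus     83  Central                  1826
Taking the value at position 0, column 'price_times_discount' gives 575.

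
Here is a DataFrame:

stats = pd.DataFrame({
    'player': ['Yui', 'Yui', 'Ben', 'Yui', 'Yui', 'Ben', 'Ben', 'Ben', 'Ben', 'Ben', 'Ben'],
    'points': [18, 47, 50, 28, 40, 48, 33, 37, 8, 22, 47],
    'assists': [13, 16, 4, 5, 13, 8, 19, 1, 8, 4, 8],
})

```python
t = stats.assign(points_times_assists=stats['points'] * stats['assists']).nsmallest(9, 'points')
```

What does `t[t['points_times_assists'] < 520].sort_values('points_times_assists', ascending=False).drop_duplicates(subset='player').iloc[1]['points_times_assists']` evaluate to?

add column points_times_assists = stats['points'] * stats['assists']:
   player  points  assists  points_times_assists
0     Yui      18       13                   234
1     Yui      47       16                   752
2     Ben      50        4                   200
3     Yui      28        5                   140
4     Yui      40       13                   520
5     Ben      48        8                   384
6     Ben      33       19                   627
7     Ben      37        1                    37
8     Ben       8        8                    64
9     Ben      22        4                    88
10    Ben      47        8                   376
take 9 rows with smallest points:
   player  points  assists  points_times_assists
8     Ben       8        8                    64
0     Yui      18       13                   234
9     Ben      22        4                    88
3     Yui      28        5                   140
6     Ben      33       19                   627
7     Ben      37        1                    37
4     Yui      40       13                   520
1     Yui      47       16                   752
10    Ben      47        8                   376
filter rows where points_times_assists < 520:
   player  points  assists  points_times_assists
8     Ben       8        8                    64
0     Yui      18       13                   234
9     Ben      22        4                    88
3     Yui      28        5                   140
7     Ben      37        1                    37
10    Ben      47        8                   376
sort by points_times_assists descending:
   player  points  assists  points_times_assists
10    Ben      47        8                   376
0     Yui      18       13                   234
3     Yui      28        5                   140
9     Ben      22        4                    88
8     Ben       8        8                    64
7     Ben      37        1                    37
drop duplicate player (keep=first):
   player  points  assists  points_times_assists
10    Ben      47        8                   376
0     Yui      18       13                   234

234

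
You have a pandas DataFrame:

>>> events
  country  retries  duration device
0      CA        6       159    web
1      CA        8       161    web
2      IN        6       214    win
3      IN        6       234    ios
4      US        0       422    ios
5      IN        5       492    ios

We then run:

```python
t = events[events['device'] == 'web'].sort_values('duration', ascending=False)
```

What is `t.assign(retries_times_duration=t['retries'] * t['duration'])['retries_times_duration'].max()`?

filter rows where device == 'web':
  country  retries  duration device
0      CA        6       159    web
1      CA        8       161    web
sort by duration descending:
  country  retries  duration device
1      CA        8       161    web
0      CA        6       159    web
add column retries_times_duration = t['retries'] * t['duration']:
  country  retries  duration device  retries_times_duration
1      CA        8       161    web                    1288
0      CA        6       159    web                     954

1288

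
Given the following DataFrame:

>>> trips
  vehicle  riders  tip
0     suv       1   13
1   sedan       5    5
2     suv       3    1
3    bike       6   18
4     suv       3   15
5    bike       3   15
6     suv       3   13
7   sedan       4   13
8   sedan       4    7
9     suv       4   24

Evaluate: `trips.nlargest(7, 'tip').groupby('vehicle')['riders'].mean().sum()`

11.25

take 7 rows with largest tip:
  vehicle  riders  tip
9     suv       4   24
3    bike       6   18
4     suv       3   15
5    bike       3   15
0     suv       1   13
6     suv       3   13
7   sedan       4   13
group by vehicle, mean of riders:
vehicle
bike     4.50
sedan    4.00
suv      2.75
Name: riders, dtype: float64
Reading off the sum of the resulting series, we get 11.25.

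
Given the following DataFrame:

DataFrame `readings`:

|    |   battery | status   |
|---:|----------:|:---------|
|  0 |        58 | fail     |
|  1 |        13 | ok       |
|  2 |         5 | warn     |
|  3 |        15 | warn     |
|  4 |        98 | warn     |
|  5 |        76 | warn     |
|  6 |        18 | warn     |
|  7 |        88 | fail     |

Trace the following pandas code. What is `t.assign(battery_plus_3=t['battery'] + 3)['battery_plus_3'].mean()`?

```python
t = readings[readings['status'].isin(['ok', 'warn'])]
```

filter rows where status in ['ok', 'warn']:
   battery status
1       13     ok
2        5   warn
3       15   warn
4       98   warn
5       76   warn
6       18   warn
add column battery_plus_3 = t['battery'] + 3:
   battery status  battery_plus_3
1       13     ok              16
2        5   warn               8
3       15   warn              18
4       98   warn             101
5       76   warn              79
6       18   warn              21
Hence 40.5.

40.5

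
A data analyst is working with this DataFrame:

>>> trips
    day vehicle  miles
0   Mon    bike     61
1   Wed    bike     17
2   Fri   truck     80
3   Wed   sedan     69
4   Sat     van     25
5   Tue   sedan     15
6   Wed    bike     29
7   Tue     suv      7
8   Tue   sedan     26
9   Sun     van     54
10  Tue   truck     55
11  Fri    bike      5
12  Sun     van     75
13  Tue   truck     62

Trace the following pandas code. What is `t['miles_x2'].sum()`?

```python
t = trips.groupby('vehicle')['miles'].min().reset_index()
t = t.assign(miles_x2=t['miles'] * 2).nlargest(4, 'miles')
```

group by vehicle, min of miles:
vehicle
bike      5
sedan    15
suv       7
truck    55
van      25
Name: miles, dtype: int64
reset_index():
  vehicle  miles
0    bike      5
1   sedan     15
2     suv      7
3   truck     55
4     van     25
add column miles_x2 = t['miles'] * 2:
  vehicle  miles  miles_x2
0    bike      5        10
1   sedan     15        30
2     suv      7        14
3   truck     55       110
4     van     25        50
take 4 rows with largest miles:
  vehicle  miles  miles_x2
3   truck     55       110
4     van     25        50
1   sedan     15        30
2     suv      7        14
Taking the sum of column 'miles_x2' gives 204.

204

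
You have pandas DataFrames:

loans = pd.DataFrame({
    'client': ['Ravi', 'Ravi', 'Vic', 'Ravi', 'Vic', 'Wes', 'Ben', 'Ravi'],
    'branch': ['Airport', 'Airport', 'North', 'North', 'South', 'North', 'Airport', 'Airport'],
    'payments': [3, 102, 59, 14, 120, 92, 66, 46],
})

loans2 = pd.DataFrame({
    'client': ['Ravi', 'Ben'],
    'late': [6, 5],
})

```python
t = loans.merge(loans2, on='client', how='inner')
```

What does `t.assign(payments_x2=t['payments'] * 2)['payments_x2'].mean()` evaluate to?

merge on 'client' (how='inner') → 5 rows:
  client   branch  payments  late
0   Ravi  Airport         3     6
1   Ravi  Airport       102     6
2   Ravi    North        14     6
3    Ben  Airport        66     5
4   Ravi  Airport        46     6
add column payments_x2 = t['payments'] * 2:
  client   branch  payments  late  payments_x2
0   Ravi  Airport         3     6            6
1   Ravi  Airport       102     6          204
2   Ravi    North        14     6           28
3    Ben  Airport        66     5          132
4   Ravi  Airport        46     6           92
Hence 92.4.

92.4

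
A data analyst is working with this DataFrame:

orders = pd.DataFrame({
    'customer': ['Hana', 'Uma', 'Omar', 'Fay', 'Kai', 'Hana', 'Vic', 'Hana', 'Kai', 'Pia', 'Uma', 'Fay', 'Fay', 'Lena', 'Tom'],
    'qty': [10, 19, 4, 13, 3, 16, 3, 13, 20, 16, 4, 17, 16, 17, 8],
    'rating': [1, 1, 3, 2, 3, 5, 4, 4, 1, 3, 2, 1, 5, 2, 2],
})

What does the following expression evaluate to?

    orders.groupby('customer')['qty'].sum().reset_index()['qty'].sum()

179

group by customer, sum of qty:
customer
Fay     46
Hana    39
Kai     23
Lena    17
Omar     4
Pia     16
Tom      8
Uma     23
Vic      3
Name: qty, dtype: int64
reset_index():
  customer  qty
0      Fay   46
1     Hana   39
2      Kai   23
3     Lena   17
4     Omar    4
5      Pia   16
6      Tom    8
7      Uma   23
8      Vic    3
So sum() = 179.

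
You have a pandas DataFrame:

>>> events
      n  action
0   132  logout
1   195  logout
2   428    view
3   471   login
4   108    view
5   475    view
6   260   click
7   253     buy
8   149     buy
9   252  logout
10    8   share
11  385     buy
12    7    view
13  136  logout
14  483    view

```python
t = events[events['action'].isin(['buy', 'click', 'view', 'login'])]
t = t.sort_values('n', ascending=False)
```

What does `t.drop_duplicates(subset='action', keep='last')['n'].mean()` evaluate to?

221.75

filter rows where action in ['buy', 'click', 'view', 'login']:
      n action
2   428   view
3   471  login
4   108   view
5   475   view
6   260  click
7   253    buy
8   149    buy
11  385    buy
12    7   view
14  483   view
sort by n descending:
      n action
14  483   view
5   475   view
3   471  login
2   428   view
11  385    buy
6   260  click
7   253    buy
8   149    buy
4   108   view
12    7   view
drop duplicate action (keep=last):
      n action
3   471  login
6   260  click
8   149    buy
12    7   view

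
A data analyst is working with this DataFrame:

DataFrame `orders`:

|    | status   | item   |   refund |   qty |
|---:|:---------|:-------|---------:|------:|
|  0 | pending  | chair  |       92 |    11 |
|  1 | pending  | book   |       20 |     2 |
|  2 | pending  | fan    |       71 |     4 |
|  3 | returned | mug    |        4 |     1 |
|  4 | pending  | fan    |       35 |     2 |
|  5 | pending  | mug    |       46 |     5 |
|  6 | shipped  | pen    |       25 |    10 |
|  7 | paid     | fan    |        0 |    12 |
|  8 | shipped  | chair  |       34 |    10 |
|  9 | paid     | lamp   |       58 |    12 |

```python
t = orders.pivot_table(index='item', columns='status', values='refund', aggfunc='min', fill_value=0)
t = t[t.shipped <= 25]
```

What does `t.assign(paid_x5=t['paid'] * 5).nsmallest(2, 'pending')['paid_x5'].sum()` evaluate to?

pivot: rows=item, cols=status, min(refund):
status  paid  pending  returned  shipped
item                                    
book       0       20         0        0
chair      0       92         0       34
fan        0       35         0        0
lamp      58        0         0        0
mug        0       46         4        0
pen        0        0         0       25
filter rows where shipped <= 25:
status  paid  pending  returned  shipped
item                                    
book       0       20         0        0
fan        0       35         0        0
lamp      58        0         0        0
mug        0       46         4        0
pen        0        0         0       25
add column paid_x5 = t['paid'] * 5:
status  paid  pending  returned  shipped  paid_x5
item                                             
book       0       20         0        0        0
fan        0       35         0        0        0
lamp      58        0         0        0      290
mug        0       46         4        0        0
pen        0        0         0       25        0
take 2 rows with smallest pending:
status  paid  pending  returned  shipped  paid_x5
item                                             
lamp      58        0         0        0      290
pen        0        0         0       25        0
Reading off the sum of column 'paid_x5', we get 290.

290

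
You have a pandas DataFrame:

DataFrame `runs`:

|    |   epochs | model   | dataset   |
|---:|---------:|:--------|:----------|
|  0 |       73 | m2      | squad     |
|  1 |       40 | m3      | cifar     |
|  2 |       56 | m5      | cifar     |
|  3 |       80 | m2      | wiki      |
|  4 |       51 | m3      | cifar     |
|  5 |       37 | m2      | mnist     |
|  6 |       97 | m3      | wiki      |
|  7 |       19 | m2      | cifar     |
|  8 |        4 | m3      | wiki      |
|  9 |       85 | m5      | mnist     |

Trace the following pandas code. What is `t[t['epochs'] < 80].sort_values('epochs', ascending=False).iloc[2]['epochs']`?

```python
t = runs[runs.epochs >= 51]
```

51

filter rows where epochs >= 51:
   epochs model dataset
0      73    m2   squad
2      56    m5   cifar
3      80    m2    wiki
4      51    m3   cifar
6      97    m3    wiki
9      85    m5   mnist
filter rows where epochs < 80:
   epochs model dataset
0      73    m2   squad
2      56    m5   cifar
4      51    m3   cifar
sort by epochs descending:
   epochs model dataset
0      73    m2   squad
2      56    m5   cifar
4      51    m3   cifar
Hence 51.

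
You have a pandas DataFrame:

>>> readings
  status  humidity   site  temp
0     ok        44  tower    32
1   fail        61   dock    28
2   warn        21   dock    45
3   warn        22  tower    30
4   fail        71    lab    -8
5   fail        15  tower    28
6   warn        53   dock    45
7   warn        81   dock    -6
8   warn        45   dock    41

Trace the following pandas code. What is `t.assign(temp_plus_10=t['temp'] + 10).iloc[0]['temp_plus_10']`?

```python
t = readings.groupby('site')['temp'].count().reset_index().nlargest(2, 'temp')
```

group by site, count of temp:
site
dock     5
lab      1
tower    3
Name: temp, dtype: int64
reset_index():
    site  temp
0   dock     5
1    lab     1
2  tower     3
take 2 rows with largest temp:
    site  temp
0   dock     5
2  tower     3
add column temp_plus_10 = t['temp'] + 10:
    site  temp  temp_plus_10
0   dock     5            15
2  tower     3            13

15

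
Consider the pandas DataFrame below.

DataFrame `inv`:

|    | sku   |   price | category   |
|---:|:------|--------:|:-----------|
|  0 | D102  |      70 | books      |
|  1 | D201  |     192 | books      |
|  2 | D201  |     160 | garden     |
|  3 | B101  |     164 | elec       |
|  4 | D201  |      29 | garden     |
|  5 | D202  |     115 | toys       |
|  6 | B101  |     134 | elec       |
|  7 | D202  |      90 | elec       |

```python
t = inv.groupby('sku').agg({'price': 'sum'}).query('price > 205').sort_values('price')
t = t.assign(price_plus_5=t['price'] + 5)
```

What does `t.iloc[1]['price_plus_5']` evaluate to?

386

group by sku, sum of price:
      price
sku        
B101    298
D102     70
D201    381
D202    205
filter rows where price > 205:
      price
sku        
B101    298
D201    381
sort by price:
      price
sku        
B101    298
D201    381
add column price_plus_5 = t['price'] + 5:
      price  price_plus_5
sku                      
B101    298           303
D201    381           386
value at position 1, column 'price_plus_5' → 386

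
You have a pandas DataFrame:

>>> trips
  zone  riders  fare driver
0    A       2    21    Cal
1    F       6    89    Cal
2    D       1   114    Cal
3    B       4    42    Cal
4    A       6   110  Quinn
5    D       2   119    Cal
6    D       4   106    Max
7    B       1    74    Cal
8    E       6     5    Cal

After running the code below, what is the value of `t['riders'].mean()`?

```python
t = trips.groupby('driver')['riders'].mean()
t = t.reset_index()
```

4.38095238095

group by driver, mean of riders:
driver
Cal      3.142857
Max      4.000000
Quinn    6.000000
Name: riders, dtype: float64
reset_index():
  driver    riders
0    Cal  3.142857
1    Max  4.000000
2  Quinn  6.000000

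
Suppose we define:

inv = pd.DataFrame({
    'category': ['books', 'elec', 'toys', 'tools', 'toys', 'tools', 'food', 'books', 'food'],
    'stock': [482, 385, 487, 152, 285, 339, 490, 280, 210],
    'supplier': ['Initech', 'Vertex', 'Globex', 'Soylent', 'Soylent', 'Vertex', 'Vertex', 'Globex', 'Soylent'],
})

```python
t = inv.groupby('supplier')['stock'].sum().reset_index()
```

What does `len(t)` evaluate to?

4

group by supplier, sum of stock:
supplier
Globex      767
Initech     482
Soylent     647
Vertex     1214
Name: stock, dtype: int64
reset_index():
  supplier  stock
0   Globex    767
1  Initech    482
2  Soylent    647
3   Vertex   1214
Hence 4.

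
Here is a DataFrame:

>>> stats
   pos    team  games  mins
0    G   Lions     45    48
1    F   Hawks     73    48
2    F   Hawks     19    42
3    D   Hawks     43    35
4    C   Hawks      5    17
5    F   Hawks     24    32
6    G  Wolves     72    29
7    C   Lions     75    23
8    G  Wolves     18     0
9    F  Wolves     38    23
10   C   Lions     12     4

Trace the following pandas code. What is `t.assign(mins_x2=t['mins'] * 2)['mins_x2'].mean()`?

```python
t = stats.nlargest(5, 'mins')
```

82.0

take 5 rows with largest mins:
  pos   team  games  mins
0   G  Lions     45    48
1   F  Hawks     73    48
2   F  Hawks     19    42
3   D  Hawks     43    35
5   F  Hawks     24    32
add column mins_x2 = t['mins'] * 2:
  pos   team  games  mins  mins_x2
0   G  Lions     45    48       96
1   F  Hawks     73    48       96
2   F  Hawks     19    42       84
3   D  Hawks     43    35       70
5   F  Hawks     24    32       64
So mean() = 82.0.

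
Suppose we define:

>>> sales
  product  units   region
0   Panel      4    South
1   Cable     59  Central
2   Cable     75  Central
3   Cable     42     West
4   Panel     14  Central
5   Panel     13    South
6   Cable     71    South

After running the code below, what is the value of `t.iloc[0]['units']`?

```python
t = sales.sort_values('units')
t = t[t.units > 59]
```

71

sort by units:
  product  units   region
0   Panel      4    South
5   Panel     13    South
4   Panel     14  Central
3   Cable     42     West
1   Cable     59  Central
6   Cable     71    South
2   Cable     75  Central
filter rows where units > 59:
  product  units   region
6   Cable     71    South
2   Cable     75  Central
So iloc[0]['units'] = 71.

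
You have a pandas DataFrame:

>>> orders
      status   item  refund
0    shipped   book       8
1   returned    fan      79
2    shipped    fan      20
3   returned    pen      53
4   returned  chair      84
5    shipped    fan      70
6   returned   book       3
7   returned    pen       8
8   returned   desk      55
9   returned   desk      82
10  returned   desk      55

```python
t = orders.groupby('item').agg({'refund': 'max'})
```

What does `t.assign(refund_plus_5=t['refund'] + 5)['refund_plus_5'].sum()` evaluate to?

331

group by item, max of refund:
       refund
item         
book        8
chair      84
desk       82
fan        79
pen        53
add column refund_plus_5 = t['refund'] + 5:
       refund  refund_plus_5
item                        
book        8             13
chair      84             89
desk       82             87
fan        79             84
pen        53             58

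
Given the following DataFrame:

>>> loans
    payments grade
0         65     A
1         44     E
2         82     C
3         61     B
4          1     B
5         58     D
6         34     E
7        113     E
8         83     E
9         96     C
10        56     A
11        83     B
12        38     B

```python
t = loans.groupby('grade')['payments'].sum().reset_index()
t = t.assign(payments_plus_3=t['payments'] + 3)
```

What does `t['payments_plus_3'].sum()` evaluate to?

group by grade, sum of payments:
grade
A    121
B    183
C    178
D     58
E    274
Name: payments, dtype: int64
reset_index():
  grade  payments
0     A       121
1     B       183
2     C       178
3     D        58
4     E       274
add column payments_plus_3 = t['payments'] + 3:
  grade  payments  payments_plus_3
0     A       121              124
1     B       183              186
2     C       178              181
3     D        58               61
4     E       274              277
Then the sum of column 'payments_plus_3': 829

829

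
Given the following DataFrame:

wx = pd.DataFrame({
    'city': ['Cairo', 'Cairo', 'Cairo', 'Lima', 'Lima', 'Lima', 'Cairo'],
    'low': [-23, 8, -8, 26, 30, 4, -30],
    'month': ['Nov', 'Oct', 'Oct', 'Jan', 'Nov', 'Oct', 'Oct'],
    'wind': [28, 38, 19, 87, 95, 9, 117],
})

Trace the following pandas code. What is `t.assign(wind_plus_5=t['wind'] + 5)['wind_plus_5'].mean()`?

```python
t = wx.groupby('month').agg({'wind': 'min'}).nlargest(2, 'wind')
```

group by month, min of wind:
       wind
month      
Jan      87
Nov      28
Oct       9
take 2 rows with largest wind:
       wind
month      
Jan      87
Nov      28
add column wind_plus_5 = t['wind'] + 5:
       wind  wind_plus_5
month                   
Jan      87           92
Nov      28           33
So mean() = 62.5.

62.5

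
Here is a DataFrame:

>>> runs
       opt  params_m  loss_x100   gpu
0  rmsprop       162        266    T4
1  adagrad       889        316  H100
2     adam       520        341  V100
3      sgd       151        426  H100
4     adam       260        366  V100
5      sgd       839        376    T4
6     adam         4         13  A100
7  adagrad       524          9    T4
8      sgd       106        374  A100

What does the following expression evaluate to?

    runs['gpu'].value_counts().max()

value_counts of gpu:
gpu
T4      3
H100    2
V100    2
A100    2
Name: count, dtype: int64
So max() = 3.

3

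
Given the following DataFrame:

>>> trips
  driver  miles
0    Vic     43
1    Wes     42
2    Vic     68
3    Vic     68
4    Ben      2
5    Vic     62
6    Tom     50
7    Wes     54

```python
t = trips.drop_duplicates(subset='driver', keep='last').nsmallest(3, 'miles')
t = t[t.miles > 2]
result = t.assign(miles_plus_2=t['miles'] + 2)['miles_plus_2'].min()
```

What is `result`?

52

drop duplicate driver (keep=last):
  driver  miles
4    Ben      2
5    Vic     62
6    Tom     50
7    Wes     54
take 3 rows with smallest miles:
  driver  miles
4    Ben      2
6    Tom     50
7    Wes     54
filter rows where miles > 2:
  driver  miles
6    Tom     50
7    Wes     54
add column miles_plus_2 = t['miles'] + 2:
  driver  miles  miles_plus_2
6    Tom     50            52
7    Wes     54            56
Finally, min of column 'miles_plus_2' = 52.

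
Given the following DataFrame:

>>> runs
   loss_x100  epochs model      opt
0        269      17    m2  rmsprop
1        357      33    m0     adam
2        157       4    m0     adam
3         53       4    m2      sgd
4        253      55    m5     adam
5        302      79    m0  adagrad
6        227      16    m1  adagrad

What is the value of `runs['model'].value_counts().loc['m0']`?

value_counts of model:
model
m0    3
m2    2
m5    1
m1    1
Name: count, dtype: int64
Reading off the value at index 'm0', we get 3.

3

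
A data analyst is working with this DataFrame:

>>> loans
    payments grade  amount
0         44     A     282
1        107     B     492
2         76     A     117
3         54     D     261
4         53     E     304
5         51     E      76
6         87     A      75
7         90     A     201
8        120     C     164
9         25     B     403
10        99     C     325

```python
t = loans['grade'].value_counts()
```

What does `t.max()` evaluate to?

value_counts of grade:
grade
A    4
B    2
E    2
C    2
D    1
Name: count, dtype: int64
max of the resulting series → 4

4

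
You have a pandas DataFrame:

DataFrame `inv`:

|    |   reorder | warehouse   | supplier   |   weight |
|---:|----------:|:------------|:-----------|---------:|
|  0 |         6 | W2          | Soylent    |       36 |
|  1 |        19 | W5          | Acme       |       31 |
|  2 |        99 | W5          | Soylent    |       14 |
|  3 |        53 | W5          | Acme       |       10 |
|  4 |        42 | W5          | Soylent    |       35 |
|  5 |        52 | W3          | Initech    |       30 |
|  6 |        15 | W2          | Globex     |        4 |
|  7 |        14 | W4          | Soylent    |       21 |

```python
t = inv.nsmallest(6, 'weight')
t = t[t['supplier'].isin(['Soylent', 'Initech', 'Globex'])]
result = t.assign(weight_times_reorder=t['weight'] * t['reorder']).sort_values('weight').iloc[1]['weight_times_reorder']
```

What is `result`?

1386

take 6 rows with smallest weight:
   reorder warehouse supplier  weight
6       15        W2   Globex       4
3       53        W5     Acme      10
2       99        W5  Soylent      14
7       14        W4  Soylent      21
5       52        W3  Initech      30
1       19        W5     Acme      31
filter rows where supplier in ['Soylent', 'Initech', 'Globex']:
   reorder warehouse supplier  weight
6       15        W2   Globex       4
2       99        W5  Soylent      14
7       14        W4  Soylent      21
5       52        W3  Initech      30
add column weight_times_reorder = t['weight'] * t['reorder']:
   reorder warehouse supplier  weight  weight_times_reorder
6       15        W2   Globex       4                    60
2       99        W5  Soylent      14                  1386
7       14        W4  Soylent      21                   294
5       52        W3  Initech      30                  1560
sort by weight:
   reorder warehouse supplier  weight  weight_times_reorder
6       15        W2   Globex       4                    60
2       99        W5  Soylent      14                  1386
7       14        W4  Soylent      21                   294
5       52        W3  Initech      30                  1560
Finally, value at position 1, column 'weight_times_reorder' = 1386.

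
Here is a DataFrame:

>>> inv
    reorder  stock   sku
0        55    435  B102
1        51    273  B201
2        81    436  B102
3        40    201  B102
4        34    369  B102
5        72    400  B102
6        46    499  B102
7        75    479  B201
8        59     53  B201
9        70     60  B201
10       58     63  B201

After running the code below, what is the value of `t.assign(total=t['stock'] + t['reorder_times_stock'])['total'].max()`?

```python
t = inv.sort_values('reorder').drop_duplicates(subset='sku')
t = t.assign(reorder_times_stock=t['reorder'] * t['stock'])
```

14196

sort by reorder:
    reorder  stock   sku
4        34    369  B102
3        40    201  B102
6        46    499  B102
1        51    273  B201
0        55    435  B102
10       58     63  B201
8        59     53  B201
9        70     60  B201
5        72    400  B102
7        75    479  B201
2        81    436  B102
drop duplicate sku (keep=first):
   reorder  stock   sku
4       34    369  B102
1       51    273  B201
add column reorder_times_stock = t['reorder'] * t['stock']:
   reorder  stock   sku  reorder_times_stock
4       34    369  B102                12546
1       51    273  B201                13923
add column total = t['stock'] + t['reorder_times_stock']:
   reorder  stock   sku  reorder_times_stock  total
4       34    369  B102                12546  12915
1       51    273  B201                13923  14196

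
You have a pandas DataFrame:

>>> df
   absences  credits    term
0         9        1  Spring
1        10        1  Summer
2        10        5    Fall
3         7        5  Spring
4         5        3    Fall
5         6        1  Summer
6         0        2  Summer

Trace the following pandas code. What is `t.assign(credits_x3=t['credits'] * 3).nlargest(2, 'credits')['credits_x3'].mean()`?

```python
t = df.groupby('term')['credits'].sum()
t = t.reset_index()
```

21.0

group by term, sum of credits:
term
Fall      8
Spring    6
Summer    4
Name: credits, dtype: int64
reset_index():
     term  credits
0    Fall        8
1  Spring        6
2  Summer        4
add column credits_x3 = t['credits'] * 3:
     term  credits  credits_x3
0    Fall        8          24
1  Spring        6          18
2  Summer        4          12
take 2 rows with largest credits:
     term  credits  credits_x3
0    Fall        8          24
1  Spring        6          18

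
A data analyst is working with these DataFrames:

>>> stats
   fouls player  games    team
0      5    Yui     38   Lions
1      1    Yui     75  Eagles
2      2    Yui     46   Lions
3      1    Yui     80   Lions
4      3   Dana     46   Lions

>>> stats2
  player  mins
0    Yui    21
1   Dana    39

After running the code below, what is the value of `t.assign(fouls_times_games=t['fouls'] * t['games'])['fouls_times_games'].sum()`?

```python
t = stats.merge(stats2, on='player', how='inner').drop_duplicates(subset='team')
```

265

merge on 'player' (how='inner') → 5 rows:
   fouls player  games    team  mins
0      5    Yui     38   Lions    21
1      1    Yui     75  Eagles    21
2      2    Yui     46   Lions    21
3      1    Yui     80   Lions    21
4      3   Dana     46   Lions    39
drop duplicate team (keep=first):
   fouls player  games    team  mins
0      5    Yui     38   Lions    21
1      1    Yui     75  Eagles    21
add column fouls_times_games = t['fouls'] * t['games']:
   fouls player  games    team  mins  fouls_times_games
0      5    Yui     38   Lions    21                190
1      1    Yui     75  Eagles    21                 75
sum of column 'fouls_times_games' → 265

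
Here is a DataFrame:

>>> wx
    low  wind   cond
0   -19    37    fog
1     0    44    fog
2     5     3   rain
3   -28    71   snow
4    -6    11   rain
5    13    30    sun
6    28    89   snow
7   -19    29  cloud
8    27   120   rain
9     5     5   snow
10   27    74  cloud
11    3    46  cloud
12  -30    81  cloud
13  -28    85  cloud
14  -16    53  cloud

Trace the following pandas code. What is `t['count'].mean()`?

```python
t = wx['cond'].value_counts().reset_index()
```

3.0

value_counts of cond:
cond
cloud    6
rain     3
snow     3
fog      2
sun      1
Name: count, dtype: int64
reset_index():
    cond  count
0  cloud      6
1   rain      3
2   snow      3
3    fog      2
4    sun      1
Taking the mean of column 'count' gives 3.0.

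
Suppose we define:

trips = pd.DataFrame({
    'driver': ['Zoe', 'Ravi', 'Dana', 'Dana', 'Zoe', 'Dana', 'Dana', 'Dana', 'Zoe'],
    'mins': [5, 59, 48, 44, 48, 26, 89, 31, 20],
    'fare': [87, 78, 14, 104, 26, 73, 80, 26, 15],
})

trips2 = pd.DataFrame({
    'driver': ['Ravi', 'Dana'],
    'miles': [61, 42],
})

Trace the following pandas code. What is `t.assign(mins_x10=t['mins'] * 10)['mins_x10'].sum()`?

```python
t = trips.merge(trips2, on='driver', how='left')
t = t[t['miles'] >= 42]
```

merge on 'driver' (how='left') → 9 rows:
  driver  mins  fare  miles
0    Zoe     5    87    NaN
1   Ravi    59    78   61.0
2   Dana    48    14   42.0
3   Dana    44   104   42.0
4    Zoe    48    26    NaN
5   Dana    26    73   42.0
6   Dana    89    80   42.0
7   Dana    31    26   42.0
8    Zoe    20    15    NaN
filter rows where miles >= 42:
  driver  mins  fare  miles
1   Ravi    59    78   61.0
2   Dana    48    14   42.0
3   Dana    44   104   42.0
5   Dana    26    73   42.0
6   Dana    89    80   42.0
7   Dana    31    26   42.0
add column mins_x10 = t['mins'] * 10:
  driver  mins  fare  miles  mins_x10
1   Ravi    59    78   61.0       590
2   Dana    48    14   42.0       480
3   Dana    44   104   42.0       440
5   Dana    26    73   42.0       260
6   Dana    89    80   42.0       890
7   Dana    31    26   42.0       310
Reading off the sum of column 'mins_x10', we get 2970.

2970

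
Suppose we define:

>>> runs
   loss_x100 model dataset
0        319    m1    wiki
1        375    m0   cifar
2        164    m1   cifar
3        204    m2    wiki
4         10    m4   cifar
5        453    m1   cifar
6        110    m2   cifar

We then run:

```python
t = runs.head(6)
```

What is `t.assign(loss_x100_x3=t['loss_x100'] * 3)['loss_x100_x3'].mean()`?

762.5

take first 6 rows:
   loss_x100 model dataset
0        319    m1    wiki
1        375    m0   cifar
2        164    m1   cifar
3        204    m2    wiki
4         10    m4   cifar
5        453    m1   cifar
add column loss_x100_x3 = t['loss_x100'] * 3:
   loss_x100 model dataset  loss_x100_x3
0        319    m1    wiki           957
1        375    m0   cifar          1125
2        164    m1   cifar           492
3        204    m2    wiki           612
4         10    m4   cifar            30
5        453    m1   cifar          1359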